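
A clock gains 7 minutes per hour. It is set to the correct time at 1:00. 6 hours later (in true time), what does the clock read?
For every 60 true minutes, the faulty clock advances 60 + 7 = 67 minutes.
True elapsed: 6 hours = 360 minutes.
Faulty clock advances: 360 x 67/60 = 402 minutes (drift: 42 minutes ahead).
Shown time: 1:00 + 402 minutes = 7:42.

Final answer: 7:42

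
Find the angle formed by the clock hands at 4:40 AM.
Hour hand position: 4 x 30 + 40 x 0.5 = 140 degrees
Minute hand position: 40 x 6 = 240 degrees
Difference: |140 - 240| = 100 degrees
The angle between the hands is 100 degrees

Final answer: 100 degrees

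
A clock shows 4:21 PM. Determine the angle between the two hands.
Hour hand position: 4 x 30 + 21 x 0.5 = 130.5 degrees
Minute hand position: 21 x 6 = 126 degrees
Difference: |130.5 - 126| = 4.5 degrees
The angle between the hands is 4.5 degrees

Final answer: 4.5 degrees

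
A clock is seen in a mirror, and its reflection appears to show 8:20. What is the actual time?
Reflection across the vertical (12-6) axis maps a hand at angle A degrees to (360 - A) degrees, which sends a reading of T minutes past 12:00 to (720 - T) minutes past 12:00.
Mirror reads 8:20 = 500 minutes past 12:00.
Actual time: (720 - 500) mod 720 = 220 minutes = 3:40.

Final answer: 3:40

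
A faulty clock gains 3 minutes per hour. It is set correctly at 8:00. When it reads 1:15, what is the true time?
For every 60 true minutes, the faulty clock advances 63 minutes, so 1 faulty-clock minute corresponds to 60/63 true minutes.
From 8:00 to 1:15 on the faulty dial is 315 minutes.
True elapsed: 315 x 60/63 = 300 minutes = 5 hours.
True time: 8:00 + 5 hours = 1:00.

Final answer: 1:00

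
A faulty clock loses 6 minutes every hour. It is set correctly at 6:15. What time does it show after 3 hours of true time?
For every 60 true minutes, the faulty clock advances 60 - 6 = 54 minutes.
True elapsed: 3 hours = 180 minutes.
Faulty clock advances: 180 x 54/60 = 162 minutes (drift: 18 minutes behind).
Shown time: 6:15 + 162 minutes = 8:57.

Final answer: 8:57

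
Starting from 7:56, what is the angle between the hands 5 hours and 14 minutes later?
First find the time 5 hours and 14 minutes after 7:56.
Total minutes: 7 x 60 + 56 + 5 x 60 + 14 = 790.
790 mod 720 = 70 minutes = 1:10.
Now compute the angle at 1:10:
Hour hand: 1 x 30 + 10 x 0.5 = 35 degrees
Minute hand: 10 x 6 = 60 degrees
Difference: |35 - 60| = 25 degrees
The angle is 25 degrees

Final answer: 25 degrees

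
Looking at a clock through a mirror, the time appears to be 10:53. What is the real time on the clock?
Reflection across the vertical (12-6) axis maps a hand at angle A degrees to (360 - A) degrees, which sends a reading of T minutes past 12:00 to (720 - T) minutes past 12:00.
Mirror reads 10:53 = 653 minutes past 12:00.
Actual time: (720 - 653) mod 720 = 67 minutes = 1:07.

Final answer: 1:07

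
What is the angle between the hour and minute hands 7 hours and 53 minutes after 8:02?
First find the time 7 hours and 53 minutes after 8:02.
Total minutes: 8 x 60 + 2 + 7 x 60 + 53 = 955.
955 mod 720 = 235 minutes = 3:55.
Now compute the angle at 3:55:
Hour hand: 3 x 30 + 55 x 0.5 = 117.5 degrees
Minute hand: 55 x 6 = 330 degrees
Difference: |117.5 - 330| = 212.5 degrees
Smaller angle: 360 - 212.5 = 147.5 degrees

Final answer: 147.5 degrees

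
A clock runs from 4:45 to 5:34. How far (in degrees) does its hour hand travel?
The hour hand moves 0.5 degrees per minute.
Time elapsed: 5:34 - 4:45 = 49 minutes
Angular displacement: 49 x 0.5 = 24.5 degrees

Final answer: 24.5 degrees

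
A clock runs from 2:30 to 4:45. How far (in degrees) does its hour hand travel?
The hour hand moves 0.5 degrees per minute.
Time elapsed: 4:45 - 2:30 = 135 minutes
Angular displacement: 135 x 0.5 = 67.5 degrees

Final answer: 67.5 degrees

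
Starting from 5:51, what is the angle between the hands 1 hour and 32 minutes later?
First find the time 1 hour and 32 minutes after 5:51.
Total minutes: 5 x 60 + 51 + 1 x 60 + 32 = 443.
443 mod 720 = 443 minutes = 7:23.
Now compute the angle at 7:23:
Hour hand: 7 x 30 + 23 x 0.5 = 221.5 degrees
Minute hand: 23 x 6 = 138 degrees
Difference: |221.5 - 138| = 83.5 degrees
The angle is 83.5 degrees

Final answer: 83.5 degrees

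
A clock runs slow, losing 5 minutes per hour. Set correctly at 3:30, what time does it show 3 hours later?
For every 60 true minutes, the faulty clock advances 60 - 5 = 55 minutes.
True elapsed: 3 hours = 180 minutes.
Faulty clock advances: 180 x 55/60 = 165 minutes (drift: 15 minutes behind).
Shown time: 3:30 + 165 minutes = 6:15.

Final answer: 6:15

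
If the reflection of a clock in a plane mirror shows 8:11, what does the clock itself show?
Reflection across the vertical (12-6) axis maps a hand at angle A degrees to (360 - A) degrees, which sends a reading of T minutes past 12:00 to (720 - T) minutes past 12:00.
Mirror reads 8:11 = 491 minutes past 12:00.
Actual time: (720 - 491) mod 720 = 229 minutes = 3:49.

Final answer: 3:49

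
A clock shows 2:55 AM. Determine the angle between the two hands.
Hour hand position: 2 x 30 + 55 x 0.5 = 87.5 degrees
Minute hand position: 55 x 6 = 330 degrees
Difference: |87.5 - 330| = 242.5 degrees
Since 242.5 > 180, the smaller angle is 360 - 242.5 = 117.5 degrees

Final answer: 117.5 degrees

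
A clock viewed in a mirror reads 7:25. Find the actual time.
Reflection across the vertical (12-6) axis maps a hand at angle A degrees to (360 - A) degrees, which sends a reading of T minutes past 12:00 to (720 - T) minutes past 12:00.
Mirror reads 7:25 = 445 minutes past 12:00.
Actual time: (720 - 445) mod 720 = 275 minutes = 4:35.

Final answer: 4:35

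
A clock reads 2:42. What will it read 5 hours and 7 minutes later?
Starting time: 2:42
Adding 7 minutes to 42 minutes: 42 + 7 = 49 minutes
Adding 5 hours: 2 + 5 = 7
Final time: 7:49

Final answer: 7:49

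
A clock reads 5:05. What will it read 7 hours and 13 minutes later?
Starting time: 5:05
Adding 13 minutes to 5 minutes: 5 + 13 = 18 minutes
Adding 7 hours: 5 + 7 = 12
Final time: 12:18

Final answer: 12:18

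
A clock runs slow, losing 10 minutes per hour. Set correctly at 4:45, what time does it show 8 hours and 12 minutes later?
For every 60 true minutes, the faulty clock advances 60 - 10 = 50 minutes.
True elapsed: 8 hours and 12 minutes = 492 minutes.
Faulty clock advances: 492 x 50/60 = 410 minutes (drift: 82 minutes behind).
Shown time: 4:45 + 410 minutes = 11:35.

Final answer: 11:35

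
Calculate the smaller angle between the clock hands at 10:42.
Hour hand position: 10 x 30 + 42 x 0.5 = 321 degrees
Minute hand position: 42 x 6 = 252 degrees
Difference: |321 - 252| = 69 degrees
The angle between the hands is 69 degrees

Final answer: 69 degrees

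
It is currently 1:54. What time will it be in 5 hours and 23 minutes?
Starting time: 1:54
Adding 23 minutes to 54 minutes: 54 + 23 = 77 minutes = 1 hour and 17 minutes
Adding 5 hours: 1 + 5 + 1 (carry) = 7
Final time: 7:17

Final answer: 7:17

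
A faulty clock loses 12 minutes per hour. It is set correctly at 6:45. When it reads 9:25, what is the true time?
For every 60 true minutes, the faulty clock advances 48 minutes, so 1 faulty-clock minute corresponds to 60/48 true minutes.
From 6:45 to 9:25 on the faulty dial is 160 minutes.
True elapsed: 160 x 60/48 = 200 minutes = 3 hours and 20 minutes.
True time: 6:45 + 3 hours and 20 minutes = 10:05.

Final answer: 10:05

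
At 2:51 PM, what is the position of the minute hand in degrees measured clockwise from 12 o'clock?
The minute hand moves 6 degrees per minute.
At 2:51: 51 x 6 = 306 degrees

Final answer: 306 degrees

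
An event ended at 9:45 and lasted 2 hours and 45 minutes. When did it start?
Starting time: 9:45 = 585 total minutes past 12:00
Subtracting: 2 hours and 45 minutes = 165 minutes
585 - 165 = 420 minutes
= 7 hours past 12:00 = 7:00

Final answer: 7:00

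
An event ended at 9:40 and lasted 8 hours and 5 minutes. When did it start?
Starting time: 9:40 = 580 total minutes past 12:00
Subtracting: 8 hours and 5 minutes = 485 minutes
580 - 485 = 95 minutes
= 1 hour and 35 minutes past 12:00 = 1:35

Final answer: 1:35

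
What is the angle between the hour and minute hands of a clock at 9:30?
Hour hand position: 9 x 30 + 30 x 0.5 = 285 degrees
Minute hand position: 30 x 6 = 180 degrees
Difference: |285 - 180| = 105 degrees
The angle between the hands is 105 degrees

Final answer: 105 degrees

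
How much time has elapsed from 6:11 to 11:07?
From 6:11 to 11:07:
(11 x 60 + 7) - (6 x 60 + 11) = 667 - 371 = 296 minutes
= 4 hours and 56 minutes

Final answer: 4 hours and 56 minutes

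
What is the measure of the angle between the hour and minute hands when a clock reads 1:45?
Hour hand position: 1 x 30 + 45 x 0.5 = 52.5 degrees
Minute hand position: 45 x 6 = 270 degrees
Difference: |52.5 - 270| = 217.5 degrees
Since 217.5 > 180, the smaller angle is 360 - 217.5 = 142.5 degrees

Final answer: 142.5 degrees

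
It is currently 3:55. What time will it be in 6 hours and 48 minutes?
Starting time: 3:55
Adding 48 minutes to 55 minutes: 55 + 48 = 103 minutes = 1 hour and 43 minutes
Adding 6 hours: 3 + 6 + 1 (carry) = 10
Final time: 10:43

Final answer: 10:43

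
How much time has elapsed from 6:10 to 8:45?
From 6:10 to 8:45:
(8 x 60 + 45) - (6 x 60 + 10) = 525 - 370 = 155 minutes
= 2 hours and 35 minutes

Final answer: 2 hours and 35 minutes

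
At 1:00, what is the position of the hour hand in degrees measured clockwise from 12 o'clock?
The hour hand moves 30 degrees per hour and 0.5 degrees per minute.
At 1:00: (1) x 30 + 0 x 0.5 = 30 + 0 = 30 degrees

Final answer: 30 degrees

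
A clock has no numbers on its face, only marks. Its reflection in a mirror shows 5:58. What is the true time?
Reflection across the vertical (12-6) axis maps a hand at angle A degrees to (360 - A) degrees, which sends a reading of T minutes past 12:00 to (720 - T) minutes past 12:00.
Mirror reads 5:58 = 358 minutes past 12:00.
Actual time: (720 - 358) mod 720 = 362 minutes = 6:02.

Final answer: 6:02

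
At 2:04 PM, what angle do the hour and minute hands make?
Hour hand position: 2 x 30 + 4 x 0.5 = 62 degrees
Minute hand position: 4 x 6 = 24 degrees
Difference: |62 - 24| = 38 degrees
The angle between the hands is 38 degrees

Final answer: 38 degrees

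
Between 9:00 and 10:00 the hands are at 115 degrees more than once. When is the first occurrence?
At t minutes past 9:00, the hour hand is at 30 x 9 + 0.5t degrees and the minute hand is at 6t degrees.
The smaller angle between them is 115 degrees when |30H - 5.5t| = 115 or |30H - 5.5t| = 245.
With H = 9, solve 30 x 9 - 5.5t = +/- target for each target:
  t = (30 x 9 - 115) / 5.5 = 28.18
  t = (30 x 9 + 115) / 5.5 = 70 (outside (0, 60))
  t = (30 x 9 - 245) / 5.5 = 4.55
  t = (30 x 9 + 245) / 5.5 = 93.64 (outside (0, 60))
Valid solutions in (0, 60): {4.55, 28.18} minutes.
The first occurrence is t = 4.55 minutes.
The hands form a 115-degree angle at 4.55 minutes past 9:00.

Final answer: 4.55 minutes past 9:00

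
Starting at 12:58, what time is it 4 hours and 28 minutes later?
Starting time: 12:58
Adding 28 minutes to 58 minutes: 58 + 28 = 86 minutes = 1 hour and 26 minutes
Adding 4 hours: 12 + 4 + 1 (carry) = 17 - 12 = 5
Final time: 5:26

Final answer: 5:26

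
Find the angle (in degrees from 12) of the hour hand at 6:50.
The hour hand moves 30 degrees per hour and 0.5 degrees per minute.
At 6:50: (6) x 30 + 50 x 0.5 = 180 + 25 = 205 degrees

Final answer: 205 degrees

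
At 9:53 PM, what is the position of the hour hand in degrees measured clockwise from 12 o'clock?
The hour hand moves 30 degrees per hour and 0.5 degrees per minute.
At 9:53: (9) x 30 + 53 x 0.5 = 270 + 26.5 = 296.5 degrees

Final answer: 296.5 degrees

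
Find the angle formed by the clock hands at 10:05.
Hour hand position: 10 x 30 + 5 x 0.5 = 302.5 degrees
Minute hand position: 5 x 6 = 30 degrees
Difference: |302.5 - 30| = 272.5 degrees
Since 272.5 > 180, the smaller angle is 360 - 272.5 = 87.5 degrees

Final answer: 87.5 degrees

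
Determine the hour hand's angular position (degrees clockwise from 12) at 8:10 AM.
The hour hand moves 30 degrees per hour and 0.5 degrees per minute.
At 8:10: (8) x 30 + 10 x 0.5 = 240 + 5 = 245 degrees

Final answer: 245 degrees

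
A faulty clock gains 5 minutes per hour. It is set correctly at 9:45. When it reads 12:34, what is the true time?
For every 60 true minutes, the faulty clock advances 65 minutes, so 1 faulty-clock minute corresponds to 60/65 true minutes.
From 9:45 to 12:34 on the faulty dial is 169 minutes.
True elapsed: 169 x 60/65 = 156 minutes = 2 hours and 36 minutes.
True time: 9:45 + 2 hours and 36 minutes = 12:21.

Final answer: 12:21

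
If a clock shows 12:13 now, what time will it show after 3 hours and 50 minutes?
Starting time: 12:13
Adding 50 minutes to 13 minutes: 13 + 50 = 63 minutes = 1 hour and 3 minutes
Adding 3 hours: 12 + 3 + 1 (carry) = 16 - 12 = 4
Final time: 4:03

Final answer: 4:03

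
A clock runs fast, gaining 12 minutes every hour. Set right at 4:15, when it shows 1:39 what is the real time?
For every 60 true minutes, the faulty clock advances 72 minutes, so 1 faulty-clock minute corresponds to 60/72 true minutes.
From 4:15 to 1:39 on the faulty dial is 564 minutes.
True elapsed: 564 x 60/72 = 470 minutes = 7 hours and 50 minutes.
True time: 4:15 + 7 hours and 50 minutes = 12:05.

Final answer: 12:05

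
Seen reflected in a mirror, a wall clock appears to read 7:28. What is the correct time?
Reflection across the vertical (12-6) axis maps a hand at angle A degrees to (360 - A) degrees, which sends a reading of T minutes past 12:00 to (720 - T) minutes past 12:00.
Mirror reads 7:28 = 448 minutes past 12:00.
Actual time: (720 - 448) mod 720 = 272 minutes = 4:32.

Final answer: 4:32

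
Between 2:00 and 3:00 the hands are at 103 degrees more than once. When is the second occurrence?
At t minutes past 2:00, the hour hand is at 30 x 2 + 0.5t degrees and the minute hand is at 6t degrees.
The smaller angle between them is 103 degrees when |30H - 5.5t| = 103 or |30H - 5.5t| = 257.
With H = 2, solve 30 x 2 - 5.5t = +/- target for each target:
  t = (30 x 2 - 103) / 5.5 = -7.82 (outside (0, 60))
  t = (30 x 2 + 103) / 5.5 = 29.64
  t = (30 x 2 - 257) / 5.5 = -35.82 (outside (0, 60))
  t = (30 x 2 + 257) / 5.5 = 57.64
Valid solutions in (0, 60): {29.64, 57.64} minutes.
The second occurrence is t = 57.64 minutes.
The hands form a 103-degree angle at 57.64 minutes past 2:00.

Final answer: 57.64 minutes past 2:00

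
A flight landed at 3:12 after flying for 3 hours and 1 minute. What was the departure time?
Starting time: 3:12 = 192 total minutes past 12:00
Subtracting: 3 hours and 1 minute = 181 minutes
192 - 181 = 11 minutes
= 11 minutes past 12:00 = 12:11

Final answer: 12:11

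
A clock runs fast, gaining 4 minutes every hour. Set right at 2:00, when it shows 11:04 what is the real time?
For every 60 true minutes, the faulty clock advances 64 minutes, so 1 faulty-clock minute corresponds to 60/64 true minutes.
From 2:00 to 11:04 on the faulty dial is 544 minutes.
True elapsed: 544 x 60/64 = 510 minutes = 8 hours and 30 minutes.
True time: 2:00 + 8 hours and 30 minutes = 10:30.

Final answer: 10:30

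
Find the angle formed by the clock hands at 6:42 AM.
Hour hand position: 6 x 30 + 42 x 0.5 = 201 degrees
Minute hand position: 42 x 6 = 252 degrees
Difference: |201 - 252| = 51 degrees
The angle between the hands is 51 degrees

Final answer: 51 degrees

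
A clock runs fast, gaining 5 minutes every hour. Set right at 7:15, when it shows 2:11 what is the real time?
For every 60 true minutes, the faulty clock advances 65 minutes, so 1 faulty-clock minute corresponds to 60/65 true minutes.
From 7:15 to 2:11 on the faulty dial is 416 minutes.
True elapsed: 416 x 60/65 = 384 minutes = 6 hours and 24 minutes.
True time: 7:15 + 6 hours and 24 minutes = 1:39.

Final answer: 1:39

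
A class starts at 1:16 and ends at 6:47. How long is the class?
From 1:16 to 6:47:
(6 x 60 + 47) - (1 x 60 + 16) = 407 - 76 = 331 minutes
= 5 hours and 31 minutes

Final answer: 5 hours and 31 minutes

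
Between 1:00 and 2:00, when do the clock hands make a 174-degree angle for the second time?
At t minutes past 1:00, the hour hand is at 30 x 1 + 0.5t degrees and the minute hand is at 6t degrees.
The smaller angle between them is 174 degrees when |30H - 5.5t| = 174 or |30H - 5.5t| = 186.
With H = 1, solve 30 x 1 - 5.5t = +/- target for each target:
  t = (30 x 1 - 174) / 5.5 = -26.18 (outside (0, 60))
  t = (30 x 1 + 174) / 5.5 = 37.09
  t = (30 x 1 - 186) / 5.5 = -28.36 (outside (0, 60))
  t = (30 x 1 + 186) / 5.5 = 39.27
Valid solutions in (0, 60): {37.09, 39.27} minutes.
The second occurrence is t = 39.27 minutes.
The hands form a 174-degree angle at 39.27 minutes past 1:00.

Final answer: 39.27 minutes past 1:00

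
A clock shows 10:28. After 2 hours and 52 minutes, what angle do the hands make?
First find the time 2 hours and 52 minutes after 10:28.
Total minutes: 10 x 60 + 28 + 2 x 60 + 52 = 800.
800 mod 720 = 80 minutes = 1:20.
Now compute the angle at 1:20:
Hour hand: 1 x 30 + 20 x 0.5 = 40 degrees
Minute hand: 20 x 6 = 120 degrees
Difference: |40 - 120| = 80 degrees
The angle is 80 degrees

Final answer: 80 degrees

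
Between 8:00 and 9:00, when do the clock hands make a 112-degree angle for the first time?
At t minutes past 8:00, the hour hand is at 30 x 8 + 0.5t degrees and the minute hand is at 6t degrees.
The smaller angle between them is 112 degrees when |30H - 5.5t| = 112 or |30H - 5.5t| = 248.
With H = 8, solve 30 x 8 - 5.5t = +/- target for each target:
  t = (30 x 8 - 112) / 5.5 = 23.27
  t = (30 x 8 + 112) / 5.5 = 64 (outside (0, 60))
  t = (30 x 8 - 248) / 5.5 = -1.45 (outside (0, 60))
  t = (30 x 8 + 248) / 5.5 = 88.73 (outside (0, 60))
Valid solutions in (0, 60): {23.27} minutes.
The first occurrence is t = 23.27 minutes.
The hands form a 112-degree angle at 23.27 minutes past 8:00.

Final answer: 23.27 minutes past 8:00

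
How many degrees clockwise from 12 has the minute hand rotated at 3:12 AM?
The minute hand moves 6 degrees per minute.
At 3:12: 12 x 6 = 72 degrees

Final answer: 72 degrees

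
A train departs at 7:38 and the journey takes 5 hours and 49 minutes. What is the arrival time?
Starting time: 7:38
Adding 49 minutes to 38 minutes: 38 + 49 = 87 minutes = 1 hour and 27 minutes
Adding 5 hours: 7 + 5 + 1 (carry) = 13 - 12 = 1
Final time: 1:27

Final answer: 1:27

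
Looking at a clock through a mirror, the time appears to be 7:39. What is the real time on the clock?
Reflection across the vertical (12-6) axis maps a hand at angle A degrees to (360 - A) degrees, which sends a reading of T minutes past 12:00 to (720 - T) minutes past 12:00.
Mirror reads 7:39 = 459 minutes past 12:00.
Actual time: (720 - 459) mod 720 = 261 minutes = 4:21.

Final answer: 4:21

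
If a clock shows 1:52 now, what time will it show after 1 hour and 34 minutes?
Starting time: 1:52
Adding 34 minutes to 52 minutes: 52 + 34 = 86 minutes = 1 hour and 26 minutes
Adding 1 hour: 1 + 1 + 1 (carry) = 3
Final time: 3:26

Final answer: 3:26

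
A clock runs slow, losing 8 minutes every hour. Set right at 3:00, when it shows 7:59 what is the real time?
For every 60 true minutes, the faulty clock advances 52 minutes, so 1 faulty-clock minute corresponds to 60/52 true minutes.
From 3:00 to 7:59 on the faulty dial is 299 minutes.
True elapsed: 299 x 60/52 = 345 minutes = 5 hours and 45 minutes.
True time: 3:00 + 5 hours and 45 minutes = 8:45.

Final answer: 8:45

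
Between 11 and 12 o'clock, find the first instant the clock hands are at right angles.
At t minutes past 11:00, the hour hand is at 30 x 11 + 0.5t degrees and the minute hand is at 6t degrees.
The smaller angle between them is 90 degrees when |30H - 5.5t| = 90 or |30H - 5.5t| = 270.
With H = 11, solve 30 x 11 - 5.5t = +/- target for each target:
  t = (30 x 11 - 90) / 5.5 = 43.64
  t = (30 x 11 + 90) / 5.5 = 76.36 (outside (0, 60))
  t = (30 x 11 - 270) / 5.5 = 10.91
  t = (30 x 11 + 270) / 5.5 = 109.09 (outside (0, 60))
Valid solutions in (0, 60): {10.91, 43.64} minutes.
First occurrence: t = 10.91 minutes.
The hands are at right angles at 10.91 minutes past 11:00.

Final answer: 10.91 minutes past 11:00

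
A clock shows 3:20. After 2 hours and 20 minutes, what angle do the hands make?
First find the time 2 hours and 20 minutes after 3:20.
Total minutes: 3 x 60 + 20 + 2 x 60 + 20 = 340.
340 mod 720 = 340 minutes = 5:40.
Now compute the angle at 5:40:
Hour hand: 5 x 30 + 40 x 0.5 = 170 degrees
Minute hand: 40 x 6 = 240 degrees
Difference: |170 - 240| = 70 degrees
The angle is 70 degrees

Final answer: 70 degrees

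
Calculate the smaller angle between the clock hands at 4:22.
Hour hand position: 4 x 30 + 22 x 0.5 = 131 degrees
Minute hand position: 22 x 6 = 132 degrees
Difference: |131 - 132| = 1 degrees
The angle between the hands is 1 degrees

Final answer: 1 degrees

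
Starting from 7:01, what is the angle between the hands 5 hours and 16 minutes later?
First find the time 5 hours and 16 minutes after 7:01.
Total minutes: 7 x 60 + 1 + 5 x 60 + 16 = 737.
737 mod 720 = 17 minutes = 12:17.
Now compute the angle at 12:17:
Hour hand: 0 x 30 + 17 x 0.5 = 8.5 degrees
Minute hand: 17 x 6 = 102 degrees
Difference: |8.5 - 102| = 93.5 degrees
The angle is 93.5 degrees

Final answer: 93.5 degrees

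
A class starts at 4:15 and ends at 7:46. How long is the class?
From 4:15 to 7:46:
(7 x 60 + 46) - (4 x 60 + 15) = 466 - 255 = 211 minutes
= 3 hours and 31 minutes

Final answer: 3 hours and 31 minutes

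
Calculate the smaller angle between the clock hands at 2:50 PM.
Hour hand position: 2 x 30 + 50 x 0.5 = 85 degrees
Minute hand position: 50 x 6 = 300 degrees
Difference: |85 - 300| = 215 degrees
Since 215 > 180, the smaller angle is 360 - 215 = 145 degrees

Final answer: 145 degrees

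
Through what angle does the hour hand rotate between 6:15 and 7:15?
The hour hand moves 0.5 degrees per minute.
Time elapsed: 7:15 - 6:15 = 60 minutes
Angular displacement: 60 x 0.5 = 30 degrees

Final answer: 30 degrees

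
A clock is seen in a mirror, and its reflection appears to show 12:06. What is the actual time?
Reflection across the vertical (12-6) axis maps a hand at angle A degrees to (360 - A) degrees, which sends a reading of T minutes past 12:00 to (720 - T) minutes past 12:00.
Mirror reads 12:06 = 6 minutes past 12:00.
Actual time: (720 - 6) mod 720 = 714 minutes = 11:54.

Final answer: 11:54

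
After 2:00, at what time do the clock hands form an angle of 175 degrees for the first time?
At t minutes past 2:00, the hour hand is at 30 x 2 + 0.5t degrees and the minute hand is at 6t degrees.
The smaller angle between them is 175 degrees when |30H - 5.5t| = 175 or |30H - 5.5t| = 185.
With H = 2, solve 30 x 2 - 5.5t = +/- target for each target:
  t = (30 x 2 - 175) / 5.5 = -20.91 (outside (0, 60))
  t = (30 x 2 + 175) / 5.5 = 42.73
  t = (30 x 2 - 185) / 5.5 = -22.73 (outside (0, 60))
  t = (30 x 2 + 185) / 5.5 = 44.55
Valid solutions in (0, 60): {42.73, 44.55} minutes.
The first occurrence is t = 42.73 minutes.
The hands form a 175-degree angle at 42.73 minutes past 2:00.

Final answer: 42.73 minutes past 2:00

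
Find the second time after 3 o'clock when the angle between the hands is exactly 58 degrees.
At t minutes past 3:00, the hour hand is at 30 x 3 + 0.5t degrees and the minute hand is at 6t degrees.
The smaller angle between them is 58 degrees when |30H - 5.5t| = 58 or |30H - 5.5t| = 302.
With H = 3, solve 30 x 3 - 5.5t = +/- target for each target:
  t = (30 x 3 - 58) / 5.5 = 5.82
  t = (30 x 3 + 58) / 5.5 = 26.91
  t = (30 x 3 - 302) / 5.5 = -38.55 (outside (0, 60))
  t = (30 x 3 + 302) / 5.5 = 71.27 (outside (0, 60))
Valid solutions in (0, 60): {5.82, 26.91} minutes.
The second occurrence is t = 26.91 minutes.
The hands form a 58-degree angle at 26.91 minutes past 3:00.

Final answer: 26.91 minutes past 3:00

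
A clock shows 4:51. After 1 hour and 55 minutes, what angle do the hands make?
First find the time 1 hour and 55 minutes after 4:51.
Total minutes: 4 x 60 + 51 + 1 x 60 + 55 = 406.
406 mod 720 = 406 minutes = 6:46.
Now compute the angle at 6:46:
Hour hand: 6 x 30 + 46 x 0.5 = 203 degrees
Minute hand: 46 x 6 = 276 degrees
Difference: |203 - 276| = 73 degrees
The angle is 73 degrees

Final answer: 73 degrees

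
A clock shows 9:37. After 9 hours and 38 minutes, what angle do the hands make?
First find the time 9 hours and 38 minutes after 9:37.
Total minutes: 9 x 60 + 37 + 9 x 60 + 38 = 1155.
1155 mod 720 = 435 minutes = 7:15.
Now compute the angle at 7:15:
Hour hand: 7 x 30 + 15 x 0.5 = 217.5 degrees
Minute hand: 15 x 6 = 90 degrees
Difference: |217.5 - 90| = 127.5 degrees
The angle is 127.5 degrees

Final answer: 127.5 degrees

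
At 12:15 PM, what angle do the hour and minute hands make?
Hour hand position: 0 x 30 + 15 x 0.5 = 7.5 degrees
Minute hand position: 15 x 6 = 90 degrees
Difference: |7.5 - 90| = 82.5 degrees
The angle between the hands is 82.5 degrees

Final answer: 82.5 degrees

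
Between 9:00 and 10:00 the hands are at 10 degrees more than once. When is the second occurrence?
At t minutes past 9:00, the hour hand is at 30 x 9 + 0.5t degrees and the minute hand is at 6t degrees.
The smaller angle between them is 10 degrees when |30H - 5.5t| = 10 or |30H - 5.5t| = 350.
With H = 9, solve 30 x 9 - 5.5t = +/- target for each target:
  t = (30 x 9 - 10) / 5.5 = 47.27
  t = (30 x 9 + 10) / 5.5 = 50.91
  t = (30 x 9 - 350) / 5.5 = -14.55 (outside (0, 60))
  t = (30 x 9 + 350) / 5.5 = 112.73 (outside (0, 60))
Valid solutions in (0, 60): {47.27, 50.91} minutes.
The second occurrence is t = 50.91 minutes.
The hands form a 10-degree angle at 50.91 minutes past 9:00.

Final answer: 50.91 minutes past 9:00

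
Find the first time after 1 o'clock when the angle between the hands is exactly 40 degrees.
At t minutes past 1:00, the hour hand is at 30 x 1 + 0.5t degrees and the minute hand is at 6t degrees.
The smaller angle between them is 40 degrees when |30H - 5.5t| = 40 or |30H - 5.5t| = 320.
With H = 1, solve 30 x 1 - 5.5t = +/- target for each target:
  t = (30 x 1 - 40) / 5.5 = -1.82 (outside (0, 60))
  t = (30 x 1 + 40) / 5.5 = 12.73
  t = (30 x 1 - 320) / 5.5 = -52.73 (outside (0, 60))
  t = (30 x 1 + 320) / 5.5 = 63.64 (outside (0, 60))
Valid solutions in (0, 60): {12.73} minutes.
The first occurrence is t = 12.73 minutes.
The hands form a 40-degree angle at 12.73 minutes past 1:00.

Final answer: 12.73 minutes past 1:00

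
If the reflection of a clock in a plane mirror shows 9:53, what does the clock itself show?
Reflection across the vertical (12-6) axis maps a hand at angle A degrees to (360 - A) degrees, which sends a reading of T minutes past 12:00 to (720 - T) minutes past 12:00.
Mirror reads 9:53 = 593 minutes past 12:00.
Actual time: (720 - 593) mod 720 = 127 minutes = 2:07.

Final answer: 2:07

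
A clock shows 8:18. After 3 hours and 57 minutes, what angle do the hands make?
First find the time 3 hours and 57 minutes after 8:18.
Total minutes: 8 x 60 + 18 + 3 x 60 + 57 = 735.
735 mod 720 = 15 minutes = 12:15.
Now compute the angle at 12:15:
Hour hand: 0 x 30 + 15 x 0.5 = 7.5 degrees
Minute hand: 15 x 6 = 90 degrees
Difference: |7.5 - 90| = 82.5 degrees
The angle is 82.5 degrees

Final answer: 82.5 degrees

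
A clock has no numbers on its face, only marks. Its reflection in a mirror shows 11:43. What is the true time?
Reflection across the vertical (12-6) axis maps a hand at angle A degrees to (360 - A) degrees, which sends a reading of T minutes past 12:00 to (720 - T) minutes past 12:00.
Mirror reads 11:43 = 703 minutes past 12:00.
Actual time: (720 - 703) mod 720 = 17 minutes = 12:17.

Final answer: 12:17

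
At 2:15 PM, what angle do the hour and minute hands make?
Hour hand position: 2 x 30 + 15 x 0.5 = 67.5 degrees
Minute hand position: 15 x 6 = 90 degrees
Difference: |67.5 - 90| = 22.5 degrees
The angle between the hands is 22.5 degrees

Final answer: 22.5 degrees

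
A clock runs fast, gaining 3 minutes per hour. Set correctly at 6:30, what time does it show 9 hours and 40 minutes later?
For every 60 true minutes, the faulty clock advances 60 + 3 = 63 minutes.
True elapsed: 9 hours and 40 minutes = 580 minutes.
Faulty clock advances: 580 x 63/60 = 609 minutes (drift: 29 minutes ahead).
Shown time: 6:30 + 609 minutes = 4:39.

Final answer: 4:39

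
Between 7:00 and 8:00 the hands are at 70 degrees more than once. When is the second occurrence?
At t minutes past 7:00, the hour hand is at 30 x 7 + 0.5t degrees and the minute hand is at 6t degrees.
The smaller angle between them is 70 degrees when |30H - 5.5t| = 70 or |30H - 5.5t| = 290.
With H = 7, solve 30 x 7 - 5.5t = +/- target for each target:
  t = (30 x 7 - 70) / 5.5 = 25.45
  t = (30 x 7 + 70) / 5.5 = 50.91
  t = (30 x 7 - 290) / 5.5 = -14.55 (outside (0, 60))
  t = (30 x 7 + 290) / 5.5 = 90.91 (outside (0, 60))
Valid solutions in (0, 60): {25.45, 50.91} minutes.
The second occurrence is t = 50.91 minutes.
The hands form a 70-degree angle at 50.91 minutes past 7:00.

Final answer: 50.91 minutes past 7:00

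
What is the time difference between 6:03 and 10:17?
From 6:03 to 10:17:
(10 x 60 + 17) - (6 x 60 + 3) = 617 - 363 = 254 minutes
= 4 hours and 14 minutes

Final answer: 4 hours and 14 minutes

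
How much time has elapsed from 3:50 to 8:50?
From 3:50 to 8:50:
(8 x 60 + 50) - (3 x 60 + 50) = 530 - 230 = 300 minutes
= 5 hours

Final answer: 5 hours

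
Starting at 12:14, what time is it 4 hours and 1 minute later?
Starting time: 12:14
Adding 1 minute to 14 minutes: 14 + 1 = 15 minutes
Adding 4 hours: 12 + 4 = 16 - 12 = 4
Final time: 4:15

Final answer: 4:15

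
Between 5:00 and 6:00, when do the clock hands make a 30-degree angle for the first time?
At t minutes past 5:00, the hour hand is at 30 x 5 + 0.5t degrees and the minute hand is at 6t degrees.
The smaller angle between them is 30 degrees when |30H - 5.5t| = 30 or |30H - 5.5t| = 330.
With H = 5, solve 30 x 5 - 5.5t = +/- target for each target:
  t = (30 x 5 - 30) / 5.5 = 21.82
  t = (30 x 5 + 30) / 5.5 = 32.73
  t = (30 x 5 - 330) / 5.5 = -32.73 (outside (0, 60))
  t = (30 x 5 + 330) / 5.5 = 87.27 (outside (0, 60))
Valid solutions in (0, 60): {21.82, 32.73} minutes.
The first occurrence is t = 21.82 minutes.
The hands form a 30-degree angle at 21.82 minutes past 5:00.

Final answer: 21.82 minutes past 5:00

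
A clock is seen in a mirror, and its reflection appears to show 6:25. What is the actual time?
Reflection across the vertical (12-6) axis maps a hand at angle A degrees to (360 - A) degrees, which sends a reading of T minutes past 12:00 to (720 - T) minutes past 12:00.
Mirror reads 6:25 = 385 minutes past 12:00.
Actual time: (720 - 385) mod 720 = 335 minutes = 5:35.

Final answer: 5:35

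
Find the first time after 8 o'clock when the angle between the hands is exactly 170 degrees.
At t minutes past 8:00, the hour hand is at 30 x 8 + 0.5t degrees and the minute hand is at 6t degrees.
The smaller angle between them is 170 degrees when |30H - 5.5t| = 170 or |30H - 5.5t| = 190.
With H = 8, solve 30 x 8 - 5.5t = +/- target for each target:
  t = (30 x 8 - 170) / 5.5 = 12.73
  t = (30 x 8 + 170) / 5.5 = 74.55 (outside (0, 60))
  t = (30 x 8 - 190) / 5.5 = 9.09
  t = (30 x 8 + 190) / 5.5 = 78.18 (outside (0, 60))
Valid solutions in (0, 60): {9.09, 12.73} minutes.
The first occurrence is t = 9.09 minutes.
The hands form a 170-degree angle at 9.09 minutes past 8:00.

Final answer: 9.09 minutes past 8:00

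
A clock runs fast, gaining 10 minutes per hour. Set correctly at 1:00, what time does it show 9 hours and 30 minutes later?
For every 60 true minutes, the faulty clock advances 60 + 10 = 70 minutes.
True elapsed: 9 hours and 30 minutes = 570 minutes.
Faulty clock advances: 570 x 70/60 = 665 minutes (drift: 95 minutes ahead).
Shown time: 1:00 + 665 minutes = 12:05.

Final answer: 12:05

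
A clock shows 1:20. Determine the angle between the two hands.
Hour hand position: 1 x 30 + 20 x 0.5 = 40 degrees
Minute hand position: 20 x 6 = 120 degrees
Difference: |40 - 120| = 80 degrees
The angle between the hands is 80 degrees

Final answer: 80 degrees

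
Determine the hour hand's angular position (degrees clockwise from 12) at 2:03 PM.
The hour hand moves 30 degrees per hour and 0.5 degrees per minute.
At 2:03: (2) x 30 + 3 x 0.5 = 60 + 1.5 = 61.5 degrees

Final answer: 61.5 degrees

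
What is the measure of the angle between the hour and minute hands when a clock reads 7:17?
Hour hand position: 7 x 30 + 17 x 0.5 = 218.5 degrees
Minute hand position: 17 x 6 = 102 degrees
Difference: |218.5 - 102| = 116.5 degrees
The angle between the hands is 116.5 degrees

Final answer: 116.5 degrees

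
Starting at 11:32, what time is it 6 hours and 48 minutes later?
Starting time: 11:32
Adding 48 minutes to 32 minutes: 32 + 48 = 80 minutes = 1 hour and 20 minutes
Adding 6 hours: 11 + 6 + 1 (carry) = 18 - 12 = 6
Final time: 6:20

Final answer: 6:20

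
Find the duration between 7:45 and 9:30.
From 7:45 to 9:30:
(9 x 60 + 30) - (7 x 60 + 45) = 570 - 465 = 105 minutes
= 1 hour and 45 minutes

Final answer: 1 hour and 45 minutes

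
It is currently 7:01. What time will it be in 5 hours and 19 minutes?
Starting time: 7:01
Adding 19 minutes to 1 minute: 1 + 19 = 20 minutes
Adding 5 hours: 7 + 5 = 12
Final time: 12:20

Final answer: 12:20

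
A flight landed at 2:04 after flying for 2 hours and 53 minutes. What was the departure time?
Starting time: 2:04 = 124 total minutes past 12:00
Subtracting: 2 hours and 53 minutes = 173 minutes
124 - 173 = -49 (negative, add 12 hours = 720) = 671 minutes
= 11 hours and 11 minutes past 12:00 = 11:11

Final answer: 11:11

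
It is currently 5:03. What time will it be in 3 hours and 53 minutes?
Starting time: 5:03
Adding 53 minutes to 3 minutes: 3 + 53 = 56 minutes
Adding 3 hours: 5 + 3 = 8
Final time: 8:56

Final answer: 8:56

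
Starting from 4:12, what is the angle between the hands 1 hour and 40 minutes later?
First find the time 1 hour and 40 minutes after 4:12.
Total minutes: 4 x 60 + 12 + 1 x 60 + 40 = 352.
352 mod 720 = 352 minutes = 5:52.
Now compute the angle at 5:52:
Hour hand: 5 x 30 + 52 x 0.5 = 176 degrees
Minute hand: 52 x 6 = 312 degrees
Difference: |176 - 312| = 136 degrees
The angle is 136 degrees

Final answer: 136 degrees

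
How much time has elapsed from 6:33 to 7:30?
From 6:33 to 7:30:
(7 x 60 + 30) - (6 x 60 + 33) = 450 - 393 = 57 minutes
= 57 minutes

Final answer: 57 minutes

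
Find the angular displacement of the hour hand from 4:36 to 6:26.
The hour hand moves 0.5 degrees per minute.
Time elapsed: 6:26 - 4:36 = 110 minutes
Angular displacement: 110 x 0.5 = 55 degrees

Final answer: 55 degrees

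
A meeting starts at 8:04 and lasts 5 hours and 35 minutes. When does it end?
Starting time: 8:04
Adding 35 minutes to 4 minutes: 4 + 35 = 39 minutes
Adding 5 hours: 8 + 5 = 13 - 12 = 1
Final time: 1:39

Final answer: 1:39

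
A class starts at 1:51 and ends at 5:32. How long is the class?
From 1:51 to 5:32:
(5 x 60 + 32) - (1 x 60 + 51) = 332 - 111 = 221 minutes
= 3 hours and 41 minutes

Final answer: 3 hours and 41 minutes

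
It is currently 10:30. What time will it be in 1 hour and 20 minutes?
Starting time: 10:30
Adding 20 minutes to 30 minutes: 30 + 20 = 50 minutes
Adding 1 hour: 10 + 1 = 11
Final time: 11:50

Final answer: 11:50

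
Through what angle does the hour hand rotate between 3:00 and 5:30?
The hour hand moves 0.5 degrees per minute.
Time elapsed: 5:30 - 3:00 = 150 minutes
Angular displacement: 150 x 0.5 = 75 degrees

Final answer: 75 degrees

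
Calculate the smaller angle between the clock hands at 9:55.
Hour hand position: 9 x 30 + 55 x 0.5 = 297.5 degrees
Minute hand position: 55 x 6 = 330 degrees
Difference: |297.5 - 330| = 32.5 degrees
The angle between the hands is 32.5 degrees

Final answer: 32.5 degrees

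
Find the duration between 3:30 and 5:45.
From 3:30 to 5:45:
(5 x 60 + 45) - (3 x 60 + 30) = 345 - 210 = 135 minutes
= 2 hours and 15 minutes

Final answer: 2 hours and 15 minutes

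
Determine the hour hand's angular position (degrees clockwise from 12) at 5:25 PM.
The hour hand moves 30 degrees per hour and 0.5 degrees per minute.
At 5:25: (5) x 30 + 25 x 0.5 = 150 + 12.5 = 162.5 degrees

Final answer: 162.5 degrees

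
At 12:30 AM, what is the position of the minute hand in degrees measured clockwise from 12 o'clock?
The minute hand moves 6 degrees per minute.
At 12:30: 30 x 6 = 180 degrees

Final answer: 180 degrees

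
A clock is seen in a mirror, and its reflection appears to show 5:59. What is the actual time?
Reflection across the vertical (12-6) axis maps a hand at angle A degrees to (360 - A) degrees, which sends a reading of T minutes past 12:00 to (720 - T) minutes past 12:00.
Mirror reads 5:59 = 359 minutes past 12:00.
Actual time: (720 - 359) mod 720 = 361 minutes = 6:01.

Final answer: 6:01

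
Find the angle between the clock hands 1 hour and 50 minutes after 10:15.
First find the time 1 hour and 50 minutes after 10:15.
Total minutes: 10 x 60 + 15 + 1 x 60 + 50 = 725.
725 mod 720 = 5 minutes = 12:05.
Now compute the angle at 12:05:
Hour hand: 0 x 30 + 5 x 0.5 = 2.5 degrees
Minute hand: 5 x 6 = 30 degrees
Difference: |2.5 - 30| = 27.5 degrees
The angle is 27.5 degrees

Final answer: 27.5 degrees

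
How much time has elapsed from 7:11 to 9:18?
From 7:11 to 9:18:
(9 x 60 + 18) - (7 x 60 + 11) = 558 - 431 = 127 minutes
= 2 hours and 7 minutes

Final answer: 2 hours and 7 minutes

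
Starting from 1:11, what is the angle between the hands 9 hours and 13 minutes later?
First find the time 9 hours and 13 minutes after 1:11.
Total minutes: 1 x 60 + 11 + 9 x 60 + 13 = 624.
624 mod 720 = 624 minutes = 10:24.
Now compute the angle at 10:24:
Hour hand: 10 x 30 + 24 x 0.5 = 312 degrees
Minute hand: 24 x 6 = 144 degrees
Difference: |312 - 144| = 168 degrees
The angle is 168 degrees

Final answer: 168 degrees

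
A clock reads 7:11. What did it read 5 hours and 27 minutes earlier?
Starting time: 7:11 = 431 total minutes past 12:00
Subtracting: 5 hours and 27 minutes = 327 minutes
431 - 327 = 104 minutes
= 1 hour and 44 minutes past 12:00 = 1:44

Final answer: 1:44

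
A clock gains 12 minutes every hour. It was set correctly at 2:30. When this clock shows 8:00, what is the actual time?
For every 60 true minutes, the faulty clock advances 72 minutes, so 1 faulty-clock minute corresponds to 60/72 true minutes.
From 2:30 to 8:00 on the faulty dial is 330 minutes.
True elapsed: 330 x 60/72 = 275 minutes = 4 hours and 35 minutes.
True time: 2:30 + 4 hours and 35 minutes = 7:05.

Final answer: 7:05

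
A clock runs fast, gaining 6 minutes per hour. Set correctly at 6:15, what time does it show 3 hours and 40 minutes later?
For every 60 true minutes, the faulty clock advances 60 + 6 = 66 minutes.
True elapsed: 3 hours and 40 minutes = 220 minutes.
Faulty clock advances: 220 x 66/60 = 242 minutes (drift: 22 minutes ahead).
Shown time: 6:15 + 242 minutes = 10:17.

Final answer: 10:17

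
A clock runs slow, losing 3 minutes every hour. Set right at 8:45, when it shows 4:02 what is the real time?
For every 60 true minutes, the faulty clock advances 57 minutes, so 1 faulty-clock minute corresponds to 60/57 true minutes.
From 8:45 to 4:02 on the faulty dial is 437 minutes.
True elapsed: 437 x 60/57 = 460 minutes = 7 hours and 40 minutes.
True time: 8:45 + 7 hours and 40 minutes = 4:25.

Final answer: 4:25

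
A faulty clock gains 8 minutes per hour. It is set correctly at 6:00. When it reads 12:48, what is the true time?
For every 60 true minutes, the faulty clock advances 68 minutes, so 1 faulty-clock minute corresponds to 60/68 true minutes.
From 6:00 to 12:48 on the faulty dial is 408 minutes.
True elapsed: 408 x 60/68 = 360 minutes = 6 hours.
True time: 6:00 + 6 hours = 12:00.

Final answer: 12:00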